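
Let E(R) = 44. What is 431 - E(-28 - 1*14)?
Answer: 387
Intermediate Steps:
431 - E(-28 - 1*14) = 431 - 1*44 = 431 - 44 = 387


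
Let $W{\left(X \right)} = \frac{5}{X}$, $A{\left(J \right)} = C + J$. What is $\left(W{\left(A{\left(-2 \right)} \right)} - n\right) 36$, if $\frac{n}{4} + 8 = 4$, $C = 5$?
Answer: $636$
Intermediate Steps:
$n = -16$ ($n = -32 + 4 \cdot 4 = -32 + 16 = -16$)
$A{\left(J \right)} = 5 + J$
$\left(W{\left(A{\left(-2 \right)} \right)} - n\right) 36 = \left(\frac{5}{5 - 2} - -16\right) 36 = \left(\frac{5}{3} + 16\right) 36 = \frac{53}{3} \cdot 36 = 636$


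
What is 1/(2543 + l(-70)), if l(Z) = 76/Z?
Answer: 35/88967 ≈ 0.00039340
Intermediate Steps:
1/(2543 + l(-70)) = 1/(2543 + 76/(-70)) = 1/(2543 + 76*(-1/70)) = 1/(2543 - 38/35) = 1/(88967/35) = 35/88967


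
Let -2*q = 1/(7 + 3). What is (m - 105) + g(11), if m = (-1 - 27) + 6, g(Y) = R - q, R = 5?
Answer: -2439/20 ≈ -121.95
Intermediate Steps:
q = -1/20 (q = -1/(2*(7 + 3)) = -½/10 = -½*⅒ = -1/20 ≈ -0.050000)
g(Y) = 101/20 (g(Y) = 5 - 1*(-1/20) = 5 + 1/20 = 101/20)
m = -22 (m = -28 + 6 = -22)
(m - 105) + g(11) = (-22 - 105) + 101/20 = -127 + 101/20 = -2439/20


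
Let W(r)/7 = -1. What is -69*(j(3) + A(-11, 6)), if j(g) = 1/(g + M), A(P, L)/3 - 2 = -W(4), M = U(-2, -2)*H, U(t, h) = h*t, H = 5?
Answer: -1866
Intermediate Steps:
W(r) = -7 (W(r) = 7*(-1) = -7)
M = 20 (M = -2*(-2)*5 = 4*5 = 20)
A(P, L) = 27 (A(P, L) = 6 + 3*(-1*(-7)) = 6 + 3*7 = 6 + 21 = 27)
j(g) = 1/(20 + g) (j(g) = 1/(g + 20) = 1/(20 + g))
-69*(j(3) + A(-11, 6)) = -69*(1/(20 + 3) + 27) = -69*(1/23 + 27) = -69*622/23 = -1866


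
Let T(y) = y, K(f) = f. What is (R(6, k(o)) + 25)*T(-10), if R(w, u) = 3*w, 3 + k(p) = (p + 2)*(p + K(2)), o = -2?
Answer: -430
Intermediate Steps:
k(p) = -3 + (2 + p)**2 (k(p) = -3 + (p + 2)*(p + 2) = -3 + (2 + p)*(2 + p) = -3 + (2 + p)**2)
(R(6, k(o)) + 25)*T(-10) = (3*6 + 25)*(-10) = (18 + 25)*(-10) = 43*(-10) = -430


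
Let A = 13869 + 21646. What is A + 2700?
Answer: 38215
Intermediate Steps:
A = 35515
A + 2700 = 35515 + 2700 = 38215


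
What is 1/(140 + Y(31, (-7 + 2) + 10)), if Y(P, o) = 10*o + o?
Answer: 1/195 ≈ 0.0051282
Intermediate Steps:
Y(P, o) = 11*o
1/(140 + Y(31, (-7 + 2) + 10)) = 1/(140 + 11*((-7 + 2) + 10)) = 1/(140 + 11*(-5 + 10)) = 1/(140 + 11*5) = 1/(140 + 55) = 1/195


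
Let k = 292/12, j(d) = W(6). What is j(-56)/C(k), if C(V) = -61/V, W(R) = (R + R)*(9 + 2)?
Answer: -3212/61 ≈ -52.656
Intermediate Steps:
W(R) = 22*R (W(R) = (2*R)*11 = 22*R)
j(d) = 132 (j(d) = 22*6 = 132)
k = 73/3 (k = 292*(1/12) = 73/3 ≈ 24.333)
j(-56)/C(k) = 132/((-61/73/3)) = 132/((-61*3/73)) = 132/(-183/73) = 132*(-73/183) = -3212/61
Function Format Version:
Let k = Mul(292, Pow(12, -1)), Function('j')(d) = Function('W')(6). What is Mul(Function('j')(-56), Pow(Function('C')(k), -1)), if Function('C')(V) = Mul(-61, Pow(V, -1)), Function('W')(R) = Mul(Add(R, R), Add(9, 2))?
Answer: Rational(-3212, 61) ≈ -52.656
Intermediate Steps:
Function('W')(R) = Mul(22, R) (Function('W')(R) = Mul(Mul(2, R), 11) = Mul(22, R))
Function('j')(d) = 132 (Function('j')(d) = Mul(22, 6) = 132)
k = Rational(73, 3) (k = Mul(292, Rational(1, 12)) = Rational(73, 3) ≈ 24.333)
Mul(Function('j')(-56), Pow(Function('C')(k), -1)) = Mul(132, Pow(Mul(-61, Pow(Rational(73, 3), -1)), -1)) = Mul(132, Pow(Mul(-61, Rational(3, 73)), -1)) = Mul(132, Pow(Rational(-183, 73), -1)) = Mul(132, Rational(-73, 183)) = Rational(-3212, 61)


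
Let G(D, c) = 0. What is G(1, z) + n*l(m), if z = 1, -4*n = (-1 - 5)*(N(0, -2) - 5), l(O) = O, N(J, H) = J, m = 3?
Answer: -45/2 ≈ -22.500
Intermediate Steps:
n = -15/2 (n = -(-1 - 5)*(0 - 5)/4 = -(-3)*(-5)/2 = -1/4*30 = -15/2 ≈ -7.5000)
G(1, z) + n*l(m) = 0 - 15/2*3 = 0 - 45/2 = -45/2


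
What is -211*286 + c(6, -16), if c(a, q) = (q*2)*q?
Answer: -59834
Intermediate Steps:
c(a, q) = 2*q² (c(a, q) = (2*q)*q = 2*q²)
-211*286 + c(6, -16) = -211*286 + 2*(-16)² = -60346 + 2*256 = -60346 + 512 = -59834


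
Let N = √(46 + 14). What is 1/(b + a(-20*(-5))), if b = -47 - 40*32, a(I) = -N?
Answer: -1327/1760869 + 2*√15/1760869 ≈ -0.00074921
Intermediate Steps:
N = 2*√15 (N = √60 = 2*√15 ≈ 7.7460)
a(I) = -2*√15
b = -1327 (b = -47 - 1280 = -1327)
1/(b + a(-20*(-5))) = 1/(-1327 - 2*√15)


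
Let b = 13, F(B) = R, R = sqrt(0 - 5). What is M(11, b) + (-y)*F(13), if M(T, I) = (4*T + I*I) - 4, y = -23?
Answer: 209 + 23*I*sqrt(5) ≈ 209.0 + 51.43*I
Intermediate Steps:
R = I*sqrt(5) (R = sqrt(-5) = I*sqrt(5) ≈ 2.2361*I)
F(B) = I*sqrt(5)
M(T, I) = -4 + I**2 + 4*T (M(T, I) = (4*T + I**2) - 4 = (I**2 + 4*T) - 4 = -4 + I**2 + 4*T)
M(11, b) + (-y)*F(13) = (-4 + 13**2 + 4*11) + (-1*(-23))*(I*sqrt(5)) = (-4 + 169 + 44) + 23*(I*sqrt(5)) = 209 + 23*I*sqrt(5)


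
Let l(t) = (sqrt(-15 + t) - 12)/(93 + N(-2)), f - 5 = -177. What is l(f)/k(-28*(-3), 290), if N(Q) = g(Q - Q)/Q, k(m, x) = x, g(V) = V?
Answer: -2/4495 + I*sqrt(187)/26970 ≈ -0.00044494 + 0.00050704*I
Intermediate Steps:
f = -172 (f = 5 - 177 = -172)
N(Q) = 0 (N(Q) = (Q - Q)/Q = 0/Q = 0)
l(t) = -4/31 + sqrt(-15 + t)/93 (l(t) = (sqrt(-15 + t) - 12)/(93 + 0) = (-12 + sqrt(-15 + t))/93 = (-12 + sqrt(-15 + t))*(1/93) = -4/31 + sqrt(-15 + t)/93)
l(f)/k(-28*(-3), 290) = (-4/31 + sqrt(-15 - 172)/93)/290 = (-4/31 + sqrt(-187)/93)*(1/290) = (-4/31 + (I*sqrt(187))/93)*(1/290) = (-4/31 + I*sqrt(187)/93)*(1/290) = -2/4495 + I*sqrt(187)/26970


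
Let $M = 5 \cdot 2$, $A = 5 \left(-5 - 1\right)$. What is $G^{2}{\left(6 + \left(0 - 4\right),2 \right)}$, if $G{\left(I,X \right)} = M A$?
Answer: $90000$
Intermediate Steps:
$A = -30$ ($A = 5 \left(-6\right) = -30$)
$M = 10$
$G{\left(I,X \right)} = -300$ ($G{\left(I,X \right)} = 10 \left(-30\right) = -300$)
$G^{2}{\left(6 + \left(0 - 4\right),2 \right)} = \left(-300\right)^{2} = 90000$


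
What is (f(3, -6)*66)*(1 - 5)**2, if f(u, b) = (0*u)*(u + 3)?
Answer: 0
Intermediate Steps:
f(u, b) = 0 (f(u, b) = 0*(3 + u) = 0)
(f(3, -6)*66)*(1 - 5)**2 = (0*66)*(1 - 5)**2 = 0*(-4)**2 = 0*16 = 0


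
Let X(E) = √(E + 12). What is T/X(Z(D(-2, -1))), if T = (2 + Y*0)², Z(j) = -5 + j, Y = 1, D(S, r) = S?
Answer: 4*√5/5 ≈ 1.7889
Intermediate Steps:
X(E) = √(12 + E)
T = 4 (T = (2 + 1*0)² = (2 + 0)² = 2² = 4)
T/X(Z(D(-2, -1))) = 4/(√(12 + (-5 - 2))) = 4/(√(12 - 7)) = 4/(√5) = 4*(√5/5) = 4*√5/5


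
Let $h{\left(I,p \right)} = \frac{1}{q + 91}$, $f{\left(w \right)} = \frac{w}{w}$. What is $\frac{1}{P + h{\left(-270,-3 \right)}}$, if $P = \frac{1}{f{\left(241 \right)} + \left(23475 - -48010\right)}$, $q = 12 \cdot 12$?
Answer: $\frac{16799210}{71721} \approx 234.23$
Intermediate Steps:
$q = 144$
$f{\left(w \right)} = 1$
$h{\left(I,p \right)} = \frac{1}{235}$ ($h{\left(I,p \right)} = \frac{1}{144 + 91} = \frac{1}{235}$)
$P = \frac{1}{71486}$ ($P = \frac{1}{1 + \left(23475 - -48010\right)} = \frac{1}{1 + \left(23475 + 48010\right)} = \frac{1}{1 + 71485} = \frac{1}{71486} \approx 1.3989 \cdot 10^{-5}$)
$\frac{1}{P + h{\left(-270,-3 \right)}} = \frac{1}{\frac{1}{71486} + \frac{1}{235}} = \frac{1}{\frac{71721}{16799210}} = \frac{16799210}{71721}$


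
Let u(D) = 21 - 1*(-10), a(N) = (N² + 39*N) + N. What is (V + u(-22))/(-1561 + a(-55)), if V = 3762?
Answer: -3793/736 ≈ -5.1535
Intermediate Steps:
a(N) = N² + 40*N
u(D) = 31 (u(D) = 21 + 10 = 31)
(V + u(-22))/(-1561 + a(-55)) = (3762 + 31)/(-1561 - 55*(40 - 55)) = 3793/(-1561 - 55*(-15)) = 3793/(-1561 + 825) = 3793/(-736) = 3793*(-1/736) = -3793/736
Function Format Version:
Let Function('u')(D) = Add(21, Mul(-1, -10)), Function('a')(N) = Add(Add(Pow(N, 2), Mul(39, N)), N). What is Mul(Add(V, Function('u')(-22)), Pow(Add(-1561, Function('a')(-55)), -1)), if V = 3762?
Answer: Rational(-3793, 736) ≈ -5.1535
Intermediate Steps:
Function('a')(N) = Add(Pow(N, 2), Mul(40, N))
Function('u')(D) = 31 (Function('u')(D) = Add(21, 10) = 31)
Mul(Add(V, Function('u')(-22)), Pow(Add(-1561, Function('a')(-55)), -1)) = Mul(Add(3762, 31), Pow(Add(-1561, Mul(-55, Add(40, -55))), -1)) = Mul(3793, Pow(Add(-1561, Mul(-55, -15)), -1)) = Mul(3793, Pow(Add(-1561, 825), -1)) = Mul(3793, Pow(-736, -1)) = Mul(3793, Rational(-1, 736)) = Rational(-3793, 736)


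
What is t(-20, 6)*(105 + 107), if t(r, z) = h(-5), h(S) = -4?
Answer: -848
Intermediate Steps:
t(r, z) = -4
t(-20, 6)*(105 + 107) = -4*(105 + 107) = -4*212 = -848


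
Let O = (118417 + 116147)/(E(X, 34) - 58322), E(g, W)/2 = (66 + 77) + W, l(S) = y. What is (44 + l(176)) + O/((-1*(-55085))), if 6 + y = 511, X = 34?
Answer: 438262150539/798291820 ≈ 549.00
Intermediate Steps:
y = 505 (y = -6 + 511 = 505)
l(S) = 505
E(g, W) = 286 + 2*W (E(g, W) = 2*((66 + 77) + W) = 2*(143 + W) = 286 + 2*W)
O = -58641/14492 (O = (118417 + 116147)/((286 + 2*34) - 58322) = 234564/((286 + 68) - 58322) = 234564/(354 - 58322) = 234564/(-57968) = 234564*(-1/57968) = -58641/14492 ≈ -4.0464)
(44 + l(176)) + O/((-1*(-55085))) = (44 + 505) - 58641/(14492*((-1*(-55085)))) = 549 - 58641/14492/55085 = 549 - 58641/14492*1/55085 = 549 - 58641/798291820 = 438262150539/798291820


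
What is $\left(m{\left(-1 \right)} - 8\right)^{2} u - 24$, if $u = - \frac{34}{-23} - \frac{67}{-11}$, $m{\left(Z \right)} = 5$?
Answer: $\frac{11163}{253} \approx 44.123$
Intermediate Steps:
$u = \frac{1915}{253}$ ($u = \left(-34\right) \left(- \frac{1}{23}\right) - - \frac{67}{11} = \frac{34}{23} + \frac{67}{11} = \frac{1915}{253} \approx 7.5692$)
$\left(m{\left(-1 \right)} - 8\right)^{2} u - 24 = \left(5 - 8\right)^{2} \cdot \frac{1915}{253} - 24 = \left(-3\right)^{2} \cdot \frac{1915}{253} - 24 = 9 \cdot \frac{1915}{253} - 24 = \frac{17235}{253} - 24 = \frac{11163}{253}$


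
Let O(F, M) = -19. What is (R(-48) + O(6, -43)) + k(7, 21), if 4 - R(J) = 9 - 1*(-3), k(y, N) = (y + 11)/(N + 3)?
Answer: -105/4 ≈ -26.250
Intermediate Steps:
k(y, N) = (11 + y)/(3 + N)
R(J) = -8 (R(J) = 4 - (9 - 1*(-3)) = 4 - (9 + 3) = 4 - 1*12 = 4 - 12 = -8)
(R(-48) + O(6, -43)) + k(7, 21) = (-8 - 19) + (11 + 7)/(3 + 21) = -27 + 18/24 = -27 + (1/24)*18 = -27 + ¾ = -105/4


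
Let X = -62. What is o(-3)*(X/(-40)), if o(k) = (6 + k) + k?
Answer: 0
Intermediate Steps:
o(k) = 6 + 2*k
o(-3)*(X/(-40)) = (6 + 2*(-3))*(-62/(-40)) = (6 - 6)*(-62*(-1/40)) = 0*(31/20) = 0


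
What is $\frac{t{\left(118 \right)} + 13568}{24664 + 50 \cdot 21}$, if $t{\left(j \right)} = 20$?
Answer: $\frac{158}{299} \approx 0.52843$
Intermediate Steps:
$\frac{t{\left(118 \right)} + 13568}{24664 + 50 \cdot 21} = \frac{20 + 13568}{24664 + 50 \cdot 21} = \frac{13588}{24664 + 1050} = \frac{13588}{25714} = 13588 \cdot \frac{1}{25714} = \frac{158}{299}$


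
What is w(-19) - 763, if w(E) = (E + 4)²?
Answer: -538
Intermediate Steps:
w(E) = (4 + E)²
w(-19) - 763 = (4 - 19)² - 763 = (-15)² - 763 = 225 - 763 = -538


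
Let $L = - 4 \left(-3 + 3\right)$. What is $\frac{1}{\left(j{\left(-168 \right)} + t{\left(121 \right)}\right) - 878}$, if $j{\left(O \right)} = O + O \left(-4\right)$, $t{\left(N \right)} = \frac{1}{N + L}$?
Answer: $- \frac{121}{45253} \approx -0.0026739$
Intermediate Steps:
$L = 0$ ($L = \left(-4\right) 0 = 0$)
$t{\left(N \right)} = \frac{1}{N}$ ($t{\left(N \right)} = \frac{1}{N + 0} = \frac{1}{N}$)
$j{\left(O \right)} = - 3 O$ ($j{\left(O \right)} = O - 4 O = - 3 O$)
$\frac{1}{\left(j{\left(-168 \right)} + t{\left(121 \right)}\right) - 878} = \frac{1}{\left(\left(-3\right) \left(-168\right) + \frac{1}{121}\right) - 878} = \frac{1}{\left(504 + \frac{1}{121}\right) - 878} = \frac{1}{\frac{60985}{121} - 878} = \frac{1}{- \frac{45253}{121}} = - \frac{121}{45253}$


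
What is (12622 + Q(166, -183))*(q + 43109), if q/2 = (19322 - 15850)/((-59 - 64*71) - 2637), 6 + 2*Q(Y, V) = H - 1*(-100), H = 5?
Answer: 988700807511/1810 ≈ 5.4624e+8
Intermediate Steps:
Q(Y, V) = 99/2 (Q(Y, V) = -3 + (5 - 1*(-100))/2 = -3 + (5 + 100)/2 = -3 + (½)*105 = -3 + 105/2 = 99/2)
q = -868/905 (q = 2*((19322 - 15850)/((-59 - 64*71) - 2637)) = 2*(3472/((-59 - 4544) - 2637)) = 2*(3472/(-4603 - 2637)) = 2*(3472/(-7240)) = 2*(3472*(-1/7240)) = 2*(-434/905) = -868/905 ≈ -0.95912)
(12622 + Q(166, -183))*(q + 43109) = (12622 + 99/2)*(-868/905 + 43109) = (25343/2)*(39012777/905) = 988700807511/1810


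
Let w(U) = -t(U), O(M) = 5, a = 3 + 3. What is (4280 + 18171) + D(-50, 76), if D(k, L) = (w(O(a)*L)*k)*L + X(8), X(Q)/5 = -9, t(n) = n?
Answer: 1466406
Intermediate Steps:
a = 6
X(Q) = -45 (X(Q) = 5*(-9) = -45)
w(U) = -U
D(k, L) = -45 - 5*k*L² (D(k, L) = ((-5*L)*k)*L - 45 = (-5*L*k)*L - 45 = -5*k*L² - 45 = -45 - 5*k*L²)
(4280 + 18171) + D(-50, 76) = (4280 + 18171) + (-45 - 5*(-50)*76²) = 22451 + (-45 - 5*(-50)*5776) = 22451 + (-45 + 1444000) = 22451 + 1443955 = 1466406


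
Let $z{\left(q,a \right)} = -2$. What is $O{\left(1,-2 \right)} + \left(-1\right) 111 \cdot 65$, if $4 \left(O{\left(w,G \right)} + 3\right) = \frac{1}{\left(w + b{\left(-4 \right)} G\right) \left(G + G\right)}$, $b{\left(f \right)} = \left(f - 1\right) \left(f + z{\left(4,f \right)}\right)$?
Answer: $- \frac{6813791}{944} \approx -7218.0$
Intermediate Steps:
$b{\left(f \right)} = \left(-1 + f\right) \left(-2 + f\right)$ ($b{\left(f \right)} = \left(f - 1\right) \left(f - 2\right) = \left(-1 + f\right) \left(-2 + f\right)$)
$O{\left(w,G \right)} = -3 + \frac{1}{8 G \left(w + 30 G\right)}$ ($O{\left(w,G \right)} = -3 + \frac{1}{4 \left(w + \left(2 + \left(-4\right)^{2} - -12\right) G\right) \left(G + G\right)} = -3 + \frac{1}{4 \left(w + \left(2 + 16 + 12\right) G\right) 2 G} = -3 + \frac{1}{4 \left(w + 30 G\right) 2 G} = -3 + \frac{1}{4 \cdot 2 G \left(w + 30 G\right)} = -3 + \frac{\frac{1}{2} \frac{1}{G} \frac{1}{w + 30 G}}{4} = -3 + \frac{1}{8 G \left(w + 30 G\right)}$)
$O{\left(1,-2 \right)} + \left(-1\right) 111 \cdot 65 = \frac{1 - 720 \left(-2\right)^{2} - \left(-48\right) 1}{8 \left(-2\right) \left(1 + 30 \left(-2\right)\right)} + \left(-1\right) 111 \cdot 65 = \frac{1}{8} \left(- \frac{1}{2}\right) \frac{1}{1 - 60} \left(1 - 2880 + 48\right) - 7215 = \frac{1}{8} \left(- \frac{1}{2}\right) \frac{1}{-59} \left(1 - 2880 + 48\right) - 7215 = \frac{1}{8} \left(- \frac{1}{2}\right) \left(- \frac{1}{59}\right) \left(-2831\right) - 7215 = - \frac{2831}{944} - 7215 = - \frac{6813791}{944}$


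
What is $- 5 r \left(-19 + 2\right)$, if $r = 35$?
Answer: $2975$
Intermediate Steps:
$- 5 r \left(-19 + 2\right) = \left(-5\right) 35 \left(-19 + 2\right) = \left(-175\right) \left(-17\right) = 2975$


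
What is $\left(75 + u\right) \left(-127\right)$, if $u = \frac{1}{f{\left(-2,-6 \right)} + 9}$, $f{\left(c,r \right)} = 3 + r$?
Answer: $- \frac{57277}{6} \approx -9546.2$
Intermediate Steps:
$u = \frac{1}{6}$ ($u = \frac{1}{\left(3 - 6\right) + 9} = \frac{1}{-3 + 9} = \frac{1}{6} \approx 0.16667$)
$\left(75 + u\right) \left(-127\right) = \left(75 + \frac{1}{6}\right) \left(-127\right) = \frac{451}{6} \left(-127\right) = - \frac{57277}{6}$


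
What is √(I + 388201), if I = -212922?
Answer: √175279 ≈ 418.66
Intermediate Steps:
√(I + 388201) = √(-212922 + 388201) = √175279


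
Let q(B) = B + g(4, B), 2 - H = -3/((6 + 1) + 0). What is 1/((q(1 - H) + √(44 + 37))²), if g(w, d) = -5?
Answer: 49/324 ≈ 0.15123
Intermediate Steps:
H = 17/7 (H = 2 - (-3)/((6 + 1) + 0) = 2 - (-3)/(7 + 0) = 2 - (-3)/7 = 2 - 1*(-3/7) = 2 + 3/7 = 17/7 ≈ 2.4286)
q(B) = -5 + B (q(B) = B - 5 = -5 + B)
1/((q(1 - H) + √(44 + 37))²) = 1/(((-5 + (1 - 1*17/7)) + √(44 + 37))²) = 1/(((-5 + (1 - 17/7)) + √81)²) = 1/(((-5 - 10/7) + 9)²) = 1/((-45/7 + 9)²) = 1/((18/7)²) = 1/(324/49) = 49/324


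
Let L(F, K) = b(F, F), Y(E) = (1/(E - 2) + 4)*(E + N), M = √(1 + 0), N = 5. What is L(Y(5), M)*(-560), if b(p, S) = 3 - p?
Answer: 67760/3 ≈ 22587.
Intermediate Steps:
M = 1 (M = √1 = 1)
Y(E) = (4 + 1/(-2 + E))*(5 + E) (Y(E) = (1/(E - 2) + 4)*(E + 5) = (1/(-2 + E) + 4)*(5 + E) = (4 + 1/(-2 + E))*(5 + E))
L(F, K) = 3 - F
L(Y(5), M)*(-560) = (3 - (-35 + 4*5² + 13*5)/(-2 + 5))*(-560) = (3 - (-35 + 4*25 + 65)/3)*(-560) = (3 - (-35 + 100 + 65)/3)*(-560) = (3 - 130/3)*(-560) = -121/3*(-560) = 67760/3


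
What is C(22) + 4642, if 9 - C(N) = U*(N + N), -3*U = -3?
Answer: 4607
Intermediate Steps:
U = 1 (U = -⅓*(-3) = 1)
C(N) = 9 - 2*N (C(N) = 9 - (N + N) = 9 - 2*N)
C(22) + 4642 = (9 - 2*22) + 4642 = (9 - 44) + 4642 = -35 + 4642 = 4607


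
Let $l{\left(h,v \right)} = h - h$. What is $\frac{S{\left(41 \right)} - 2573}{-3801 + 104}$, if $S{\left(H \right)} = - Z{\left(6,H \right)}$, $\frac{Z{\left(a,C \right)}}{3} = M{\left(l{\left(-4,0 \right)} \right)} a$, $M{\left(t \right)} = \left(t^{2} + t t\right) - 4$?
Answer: $\frac{2501}{3697} \approx 0.67649$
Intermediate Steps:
$l{\left(h,v \right)} = 0$
$M{\left(t \right)} = -4 + 2 t^{2}$ ($M{\left(t \right)} = \left(t^{2} + t^{2}\right) - 4 = 2 t^{2} - 4 = -4 + 2 t^{2}$)
$Z{\left(a,C \right)} = - 12 a$ ($Z{\left(a,C \right)} = 3 \left(-4 + 2 \cdot 0^{2}\right) a = 3 \left(-4 + 2 \cdot 0\right) a = 3 \left(-4 + 0\right) a = 3 \left(- 4 a\right) = - 12 a$)
$S{\left(H \right)} = 72$ ($S{\left(H \right)} = - \left(-12\right) 6 = \left(-1\right) \left(-72\right) = 72$)
$\frac{S{\left(41 \right)} - 2573}{-3801 + 104} = \frac{72 - 2573}{-3801 + 104} = - \frac{2501}{-3697} = \left(-2501\right) \left(- \frac{1}{3697}\right) = \frac{2501}{3697}$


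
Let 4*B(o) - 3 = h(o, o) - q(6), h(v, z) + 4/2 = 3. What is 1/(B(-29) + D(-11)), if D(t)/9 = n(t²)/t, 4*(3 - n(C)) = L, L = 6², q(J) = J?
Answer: 22/97 ≈ 0.22680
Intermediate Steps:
h(v, z) = 1 (h(v, z) = -2 + 3 = 1)
L = 36
n(C) = -6 (n(C) = 3 - ¼*36 = 3 - 9 = -6)
B(o) = -½ (B(o) = ¾ + (1 - 1*6)/4 = ¾ + (1 - 6)/4 = ¾ + (¼)*(-5) = ¾ - 5/4 = -½)
D(t) = -54/t (D(t) = 9*(-6/t) = -54/t)
1/(B(-29) + D(-11)) = 1/(-½ - 54/(-11)) = 1/(-½ - 54*(-1/11)) = 1/(-½ + 54/11) = 1/(97/22) = 22/97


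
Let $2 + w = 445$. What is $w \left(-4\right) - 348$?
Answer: $-2120$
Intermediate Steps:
$w = 443$ ($w = -2 + 445 = 443$)
$w \left(-4\right) - 348 = 443 \left(-4\right) - 348 = -1772 - 348 = -2120$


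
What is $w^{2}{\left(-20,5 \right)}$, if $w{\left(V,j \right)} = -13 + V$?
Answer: $1089$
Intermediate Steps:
$w^{2}{\left(-20,5 \right)} = \left(-13 - 20\right)^{2} = \left(-33\right)^{2} = 1089$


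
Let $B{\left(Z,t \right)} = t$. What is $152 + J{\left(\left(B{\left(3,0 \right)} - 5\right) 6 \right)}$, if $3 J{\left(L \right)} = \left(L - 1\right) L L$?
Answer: $-9148$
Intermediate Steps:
$J{\left(L \right)} = \frac{L^{2} \left(-1 + L\right)}{3}$ ($J{\left(L \right)} = \frac{\left(L - 1\right) L L}{3} = \frac{\left(-1 + L\right) L^{2}}{3} = \frac{L^{2} \left(-1 + L\right)}{3}$)
$152 + J{\left(\left(B{\left(3,0 \right)} - 5\right) 6 \right)} = 152 + \frac{\left(\left(0 - 5\right) 6\right)^{2} \left(-1 + \left(0 - 5\right) 6\right)}{3} = 152 + \frac{\left(\left(-5\right) 6\right)^{2} \left(-1 - 30\right)}{3} = 152 + \frac{\left(-30\right)^{2} \left(-1 - 30\right)}{3} = 152 + \frac{1}{3} \cdot 900 \left(-31\right) = 152 - 9300 = -9148$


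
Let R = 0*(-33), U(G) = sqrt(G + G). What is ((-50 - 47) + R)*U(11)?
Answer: -97*sqrt(22) ≈ -454.97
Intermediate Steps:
U(G) = sqrt(2)*sqrt(G) (U(G) = sqrt(2*G) = sqrt(2)*sqrt(G))
R = 0
((-50 - 47) + R)*U(11) = ((-50 - 47) + 0)*(sqrt(2)*sqrt(11)) = (-97 + 0)*sqrt(22) = -97*sqrt(22)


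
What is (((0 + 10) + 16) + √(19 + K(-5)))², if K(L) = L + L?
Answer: 841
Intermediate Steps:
K(L) = 2*L
(((0 + 10) + 16) + √(19 + K(-5)))² = (((0 + 10) + 16) + √(19 + 2*(-5)))² = ((10 + 16) + √(19 - 10))² = (26 + √9)² = (26 + 3)² = 29² = 841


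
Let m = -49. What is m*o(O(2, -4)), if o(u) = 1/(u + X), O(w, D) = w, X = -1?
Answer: -49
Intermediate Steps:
o(u) = 1/(-1 + u) (o(u) = 1/(u - 1) = 1/(-1 + u))
m*o(O(2, -4)) = -49/(-1 + 2) = -49/1 = -49*1 = -49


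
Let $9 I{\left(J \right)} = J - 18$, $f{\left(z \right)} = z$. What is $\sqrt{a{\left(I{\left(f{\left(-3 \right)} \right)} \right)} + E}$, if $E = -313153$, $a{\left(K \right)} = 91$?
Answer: $i \sqrt{313062} \approx 559.52 i$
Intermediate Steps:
$I{\left(J \right)} = -2 + \frac{J}{9}$ ($I{\left(J \right)} = \frac{J - 18}{9} = \frac{-18 + J}{9} = -2 + \frac{J}{9}$)
$\sqrt{a{\left(I{\left(f{\left(-3 \right)} \right)} \right)} + E} = \sqrt{91 - 313153} = \sqrt{-313062} = i \sqrt{313062}$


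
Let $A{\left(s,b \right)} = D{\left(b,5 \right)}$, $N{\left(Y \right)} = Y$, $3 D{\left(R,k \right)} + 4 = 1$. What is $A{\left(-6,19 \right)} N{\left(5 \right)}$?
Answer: $-5$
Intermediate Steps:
$D{\left(R,k \right)} = -1$ ($D{\left(R,k \right)} = - \frac{4}{3} + \frac{1}{3} \cdot 1 = - \frac{4}{3} + \frac{1}{3} = -1$)
$A{\left(s,b \right)} = -1$
$A{\left(-6,19 \right)} N{\left(5 \right)} = \left(-1\right) 5 = -5$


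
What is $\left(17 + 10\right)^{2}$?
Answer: $729$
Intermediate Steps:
$\left(17 + 10\right)^{2} = 27^{2} = 729$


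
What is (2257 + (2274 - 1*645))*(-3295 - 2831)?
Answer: -23805636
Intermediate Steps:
(2257 + (2274 - 1*645))*(-3295 - 2831) = (2257 + (2274 - 645))*(-6126) = (2257 + 1629)*(-6126) = 3886*(-6126) = -23805636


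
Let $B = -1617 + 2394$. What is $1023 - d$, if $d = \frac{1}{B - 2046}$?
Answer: $\frac{1298188}{1269} \approx 1023.0$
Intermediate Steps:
$B = 777$
$d = - \frac{1}{1269}$ ($d = \frac{1}{777 - 2046} = \frac{1}{-1269} = - \frac{1}{1269} \approx -0.00078802$)
$1023 - d = 1023 - - \frac{1}{1269} = 1023 + \frac{1}{1269} = \frac{1298188}{1269}$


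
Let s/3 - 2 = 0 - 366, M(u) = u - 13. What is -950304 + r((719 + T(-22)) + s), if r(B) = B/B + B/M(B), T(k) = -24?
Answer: -389623833/410 ≈ -9.5030e+5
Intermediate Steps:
M(u) = -13 + u
s = -1092 (s = 6 + 3*(0 - 366) = 6 + 3*(-366) = 6 - 1098 = -1092)
r(B) = 1 + B/(-13 + B) (r(B) = B/B + B/(-13 + B) = 1 + B/(-13 + B))
-950304 + r((719 + T(-22)) + s) = -950304 + (-13 + 2*((719 - 24) - 1092))/(-13 + ((719 - 24) - 1092)) = -950304 + (-13 + 2*(695 - 1092))/(-13 + (695 - 1092)) = -950304 + (-13 + 2*(-397))/(-13 - 397) = -950304 + (-13 - 794)/(-410) = -950304 - 1/410*(-807) = -950304 + 807/410 = -389623833/410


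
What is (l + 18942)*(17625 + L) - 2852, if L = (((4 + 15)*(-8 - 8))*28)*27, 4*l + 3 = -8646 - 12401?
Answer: -5805558145/2 ≈ -2.9028e+9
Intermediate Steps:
l = -10525/2 (l = -¾ + (-8646 - 12401)/4 = -¾ + (¼)*(-21047) = -¾ - 21047/4 = -10525/2 ≈ -5262.5)
L = -229824 (L = ((19*(-16))*28)*27 = -304*28*27 = -8512*27 = -229824)
(l + 18942)*(17625 + L) - 2852 = (-10525/2 + 18942)*(17625 - 229824) - 2852 = (27359/2)*(-212199) - 2852 = -5805552441/2 - 2852 = -5805558145/2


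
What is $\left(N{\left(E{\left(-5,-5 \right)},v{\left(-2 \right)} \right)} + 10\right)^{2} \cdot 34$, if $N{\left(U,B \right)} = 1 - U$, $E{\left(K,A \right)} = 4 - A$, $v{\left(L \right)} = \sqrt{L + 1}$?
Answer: $136$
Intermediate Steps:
$v{\left(L \right)} = \sqrt{1 + L}$
$\left(N{\left(E{\left(-5,-5 \right)},v{\left(-2 \right)} \right)} + 10\right)^{2} \cdot 34 = \left(\left(1 - \left(4 - -5\right)\right) + 10\right)^{2} \cdot 34 = \left(\left(1 - \left(4 + 5\right)\right) + 10\right)^{2} \cdot 34 = \left(\left(1 - 9\right) + 10\right)^{2} \cdot 34 = \left(-8 + 10\right)^{2} \cdot 34 = 2^{2} \cdot 34 = 4 \cdot 34 = 136$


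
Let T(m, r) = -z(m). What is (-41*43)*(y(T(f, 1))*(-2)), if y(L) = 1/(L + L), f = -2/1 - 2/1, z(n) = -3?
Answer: 1763/3 ≈ 587.67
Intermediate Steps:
f = -4 (f = -2*1 - 2*1 = -2 - 2 = -4)
T(m, r) = 3 (T(m, r) = -1*(-3) = 3)
y(L) = 1/(2*L)
(-41*43)*(y(T(f, 1))*(-2)) = (-41*43)*(((½)/3)*(-2)) = -1763*(½)*(⅓)*(-2) = -1763*(-2)/6 = -1763*(-⅓) = 1763/3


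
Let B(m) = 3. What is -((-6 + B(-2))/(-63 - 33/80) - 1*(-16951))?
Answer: -28664221/1691 ≈ -16951.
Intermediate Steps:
-((-6 + B(-2))/(-63 - 33/80) - 1*(-16951)) = -((-6 + 3)/(-63 - 33/80) - 1*(-16951)) = -(-3/(-63 - 33*1/80) + 16951) = -(-3/(-63 - 33/80) + 16951) = -(-3/(-5073/80) + 16951) = -(-80/5073*(-3) + 16951) = -(80/1691 + 16951) = -1*28664221/1691 = -28664221/1691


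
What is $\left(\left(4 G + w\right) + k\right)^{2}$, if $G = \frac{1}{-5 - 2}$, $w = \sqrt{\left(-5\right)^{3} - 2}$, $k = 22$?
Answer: $\frac{16277}{49} + \frac{300 i \sqrt{127}}{7} \approx 332.18 + 482.98 i$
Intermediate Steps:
$w = i \sqrt{127}$ ($w = \sqrt{-125 - 2} = \sqrt{-127} = i \sqrt{127} \approx 11.269 i$)
$G = - \frac{1}{7}$ ($G = \frac{1}{-7} = - \frac{1}{7} \approx -0.14286$)
$\left(\left(4 G + w\right) + k\right)^{2} = \left(\left(4 \left(- \frac{1}{7}\right) + i \sqrt{127}\right) + 22\right)^{2} = \left(\left(- \frac{4}{7} + i \sqrt{127}\right) + 22\right)^{2} = \left(\frac{150}{7} + i \sqrt{127}\right)^{2}$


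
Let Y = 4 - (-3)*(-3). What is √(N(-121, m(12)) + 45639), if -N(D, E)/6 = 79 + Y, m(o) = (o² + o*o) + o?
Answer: √45195 ≈ 212.59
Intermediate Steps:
m(o) = o + 2*o² (m(o) = (o² + o²) + o = 2*o² + o = o + 2*o²)
Y = -5 (Y = 4 - 3*3 = 4 - 9 = -5)
N(D, E) = -444 (N(D, E) = -6*(79 - 5) = -6*74 = -444)
√(N(-121, m(12)) + 45639) = √(-444 + 45639) = √45195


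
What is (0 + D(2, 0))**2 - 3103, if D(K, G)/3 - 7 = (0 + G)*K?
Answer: -2662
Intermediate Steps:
D(K, G) = 21 + 3*G*K (D(K, G) = 21 + 3*((0 + G)*K) = 21 + 3*(G*K) = 21 + 3*G*K)
(0 + D(2, 0))**2 - 3103 = (0 + (21 + 3*0*2))**2 - 3103 = (0 + (21 + 0))**2 - 3103 = (0 + 21)**2 - 3103 = 21**2 - 3103 = 441 - 3103 = -2662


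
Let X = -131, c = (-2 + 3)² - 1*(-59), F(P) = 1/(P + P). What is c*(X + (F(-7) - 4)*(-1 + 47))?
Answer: -133680/7 ≈ -19097.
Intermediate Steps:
F(P) = 1/(2*P)
c = 60 (c = 1² + 59 = 1 + 59 = 60)
c*(X + (F(-7) - 4)*(-1 + 47)) = 60*(-131 + ((½)/(-7) - 4)*(-1 + 47)) = 60*(-131 + ((½)*(-⅐) - 4)*46) = 60*(-131 + (-1/14 - 4)*46) = 60*(-131 - 57/14*46) = 60*(-131 - 1311/7) = 60*(-2228/7) = -133680/7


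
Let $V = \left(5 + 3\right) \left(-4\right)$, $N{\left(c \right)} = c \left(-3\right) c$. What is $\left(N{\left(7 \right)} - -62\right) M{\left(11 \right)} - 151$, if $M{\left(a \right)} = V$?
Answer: $2569$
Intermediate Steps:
$N{\left(c \right)} = - 3 c^{2}$ ($N{\left(c \right)} = - 3 c c = - 3 c^{2}$)
$V = -32$ ($V = 8 \left(-4\right) = -32$)
$M{\left(a \right)} = -32$
$\left(N{\left(7 \right)} - -62\right) M{\left(11 \right)} - 151 = \left(- 3 \cdot 7^{2} - -62\right) \left(-32\right) - 151 = \left(\left(-3\right) 49 + 62\right) \left(-32\right) - 151 = \left(-147 + 62\right) \left(-32\right) - 151 = \left(-85\right) \left(-32\right) - 151 = 2720 - 151 = 2569$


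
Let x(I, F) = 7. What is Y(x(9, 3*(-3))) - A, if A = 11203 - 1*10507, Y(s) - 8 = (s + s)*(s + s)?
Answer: -492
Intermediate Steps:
Y(s) = 8 + 4*s**2 (Y(s) = 8 + (s + s)*(s + s) = 8 + (2*s)*(2*s) = 8 + 4*s**2)
A = 696 (A = 11203 - 10507 = 696)
Y(x(9, 3*(-3))) - A = (8 + 4*7**2) - 1*696 = (8 + 4*49) - 696 = (8 + 196) - 696 = 204 - 696 = -492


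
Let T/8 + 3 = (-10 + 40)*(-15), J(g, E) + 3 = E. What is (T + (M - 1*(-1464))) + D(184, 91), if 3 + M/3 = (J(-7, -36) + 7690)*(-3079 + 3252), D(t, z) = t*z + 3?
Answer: 3985447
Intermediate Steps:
D(t, z) = 3 + t*z
J(g, E) = -3 + E
M = 3970860 (M = -9 + 3*(((-3 - 36) + 7690)*(-3079 + 3252)) = -9 + 3*((-39 + 7690)*173) = -9 + 3*(7651*173) = -9 + 3*1323623 = -9 + 3970869 = 3970860)
T = -3624 (T = -24 + 8*((-10 + 40)*(-15)) = -24 + 8*(30*(-15)) = -24 + 8*(-450) = -24 - 3600 = -3624)
(T + (M - 1*(-1464))) + D(184, 91) = (-3624 + (3970860 - 1*(-1464))) + (3 + 184*91) = (-3624 + (3970860 + 1464)) + (3 + 16744) = (-3624 + 3972324) + 16747 = 3968700 + 16747 = 3985447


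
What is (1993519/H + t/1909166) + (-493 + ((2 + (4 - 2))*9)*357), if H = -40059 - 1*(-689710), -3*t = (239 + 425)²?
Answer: 277092910483628/22414908453 ≈ 12362.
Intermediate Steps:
t = -440896/3 (t = -(239 + 425)²/3 = -⅓*664² = -⅓*440896 = -440896/3 ≈ -1.4697e+5)
H = 649651 (H = -40059 + 689710 = 649651)
(1993519/H + t/1909166) + (-493 + ((2 + (4 - 2))*9)*357) = (1993519/649651 - 440896/3/1909166) + (-493 + ((2 + (4 - 2))*9)*357) = (1993519*(1/649651) - 440896/3*1/1909166) + (-493 + ((2 + 2)*9)*357) = (1993519/649651 - 2656/34503) + (-493 + (4*9)*357) = 67056913001/22414908453 + (-493 + 36*357) = 67056913001/22414908453 + (-493 + 12852) = 67056913001/22414908453 + 12359 = 277092910483628/22414908453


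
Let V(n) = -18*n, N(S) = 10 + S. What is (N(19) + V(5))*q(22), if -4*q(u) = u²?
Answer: 7381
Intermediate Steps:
q(u) = -u²/4
(N(19) + V(5))*q(22) = ((10 + 19) - 18*5)*(-¼*22²) = (29 - 90)*(-¼*484) = -61*(-121) = 7381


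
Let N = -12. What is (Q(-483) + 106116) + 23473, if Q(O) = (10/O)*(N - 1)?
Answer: 62591617/483 ≈ 1.2959e+5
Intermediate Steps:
Q(O) = -130/O (Q(O) = (10/O)*(-12 - 1) = (10/O)*(-13) = -130/O)
(Q(-483) + 106116) + 23473 = (-130/(-483) + 106116) + 23473 = (-130*(-1/483) + 106116) + 23473 = (130/483 + 106116) + 23473 = 51254158/483 + 23473 = 62591617/483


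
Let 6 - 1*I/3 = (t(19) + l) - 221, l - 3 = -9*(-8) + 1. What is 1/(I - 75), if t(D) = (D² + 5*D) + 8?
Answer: -1/1014 ≈ -0.00098619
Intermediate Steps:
l = 76 (l = 3 + (-9*(-8) + 1) = 3 + (72 + 1) = 3 + 73 = 76)
t(D) = 8 + D² + 5*D
I = -939 (I = 18 - 3*(((8 + 19² + 5*19) + 76) - 221) = 18 - 3*(((8 + 361 + 95) + 76) - 221) = 18 - 3*((464 + 76) - 221) = 18 - 3*(540 - 221) = 18 - 3*319 = 18 - 957 = -939)
1/(I - 75) = 1/(-939 - 75) = 1/(-1014) = -1/1014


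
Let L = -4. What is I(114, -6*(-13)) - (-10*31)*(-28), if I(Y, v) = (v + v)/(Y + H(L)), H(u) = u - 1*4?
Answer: -459962/53 ≈ -8678.5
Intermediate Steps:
H(u) = -4 + u (H(u) = u - 4 = -4 + u)
I(Y, v) = 2*v/(-8 + Y) (I(Y, v) = (v + v)/(Y + (-4 - 4)) = (2*v)/(Y - 8) = (2*v)/(-8 + Y) = 2*v/(-8 + Y))
I(114, -6*(-13)) - (-10*31)*(-28) = 2*(-6*(-13))/(-8 + 114) - (-10*31)*(-28) = 2*78/106 - (-310)*(-28) = 2*78*(1/106) - 1*8680 = 78/53 - 8680 = -459962/53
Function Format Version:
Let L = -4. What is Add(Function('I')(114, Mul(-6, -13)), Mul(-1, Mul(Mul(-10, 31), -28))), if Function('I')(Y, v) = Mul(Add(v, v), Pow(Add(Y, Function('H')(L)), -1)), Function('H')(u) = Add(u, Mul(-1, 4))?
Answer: Rational(-459962, 53) ≈ -8678.5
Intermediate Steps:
Function('H')(u) = Add(-4, u) (Function('H')(u) = Add(u, -4) = Add(-4, u))
Function('I')(Y, v) = Mul(2, v, Pow(Add(-8, Y), -1)) (Function('I')(Y, v) = Mul(Add(v, v), Pow(Add(Y, Add(-4, -4)), -1)) = Mul(Mul(2, v), Pow(Add(Y, -8), -1)) = Mul(Mul(2, v), Pow(Add(-8, Y), -1)) = Mul(2, v, Pow(Add(-8, Y), -1)))
Add(Function('I')(114, Mul(-6, -13)), Mul(-1, Mul(Mul(-10, 31), -28))) = Add(Mul(2, Mul(-6, -13), Pow(Add(-8, 114), -1)), Mul(-1, Mul(Mul(-10, 31), -28))) = Add(Mul(2, 78, Pow(106, -1)), Mul(-1, Mul(-310, -28))) = Add(Mul(2, 78, Rational(1, 106)), Mul(-1, 8680)) = Add(Rational(78, 53), -8680) = Rational(-459962, 53)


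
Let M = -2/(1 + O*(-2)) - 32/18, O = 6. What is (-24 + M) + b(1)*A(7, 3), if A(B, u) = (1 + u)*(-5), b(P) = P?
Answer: -4514/99 ≈ -45.596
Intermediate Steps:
A(B, u) = -5 - 5*u
M = -158/99 (M = -2/(1 + 6*(-2)) - 32/18 = -2/(1 - 12) - 32*1/18 = -2/(-11) - 16/9 = -2*(-1/11) - 16/9 = 2/11 - 16/9 = -158/99 ≈ -1.5960)
(-24 + M) + b(1)*A(7, 3) = (-24 - 158/99) + 1*(-5 - 5*3) = -2534/99 + 1*(-5 - 15) = -2534/99 + 1*(-20) = -2534/99 - 20 = -4514/99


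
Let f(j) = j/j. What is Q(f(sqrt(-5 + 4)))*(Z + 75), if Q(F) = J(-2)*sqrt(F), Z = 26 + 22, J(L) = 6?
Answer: 738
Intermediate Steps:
Z = 48
f(j) = 1
Q(F) = 6*sqrt(F)
Q(f(sqrt(-5 + 4)))*(Z + 75) = (6*sqrt(1))*(48 + 75) = (6*1)*123 = 6*123 = 738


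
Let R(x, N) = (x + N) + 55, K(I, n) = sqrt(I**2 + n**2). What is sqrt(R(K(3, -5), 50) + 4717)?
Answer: sqrt(4822 + sqrt(34)) ≈ 69.483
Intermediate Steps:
R(x, N) = 55 + N + x (R(x, N) = (N + x) + 55 = 55 + N + x)
sqrt(R(K(3, -5), 50) + 4717) = sqrt((55 + 50 + sqrt(3**2 + (-5)**2)) + 4717) = sqrt((55 + 50 + sqrt(9 + 25)) + 4717) = sqrt((55 + 50 + sqrt(34)) + 4717) = sqrt((105 + sqrt(34)) + 4717) = sqrt(4822 + sqrt(34))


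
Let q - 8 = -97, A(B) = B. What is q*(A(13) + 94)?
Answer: -9523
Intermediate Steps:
q = -89 (q = 8 - 97 = -89)
q*(A(13) + 94) = -89*(13 + 94) = -89*107 = -9523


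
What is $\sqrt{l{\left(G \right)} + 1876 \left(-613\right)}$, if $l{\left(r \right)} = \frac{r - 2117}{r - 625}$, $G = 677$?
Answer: $\frac{2 i \sqrt{48588163}}{13} \approx 1072.4 i$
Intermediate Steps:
$l{\left(r \right)} = \frac{-2117 + r}{-625 + r}$
$\sqrt{l{\left(G \right)} + 1876 \left(-613\right)} = \sqrt{\frac{-2117 + 677}{-625 + 677} + 1876 \left(-613\right)} = \sqrt{\frac{1}{52} \left(-1440\right) - 1149988} = \sqrt{- \frac{360}{13} - 1149988} = \sqrt{- \frac{14950204}{13}} = \frac{2 i \sqrt{48588163}}{13}$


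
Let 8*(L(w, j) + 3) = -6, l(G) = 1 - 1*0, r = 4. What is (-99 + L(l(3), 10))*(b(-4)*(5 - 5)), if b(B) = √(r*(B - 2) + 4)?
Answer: 0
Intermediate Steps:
l(G) = 1 (l(G) = 1 + 0 = 1)
L(w, j) = -15/4 (L(w, j) = -3 + (⅛)*(-6) = -3 - ¾ = -15/4)
b(B) = √(-4 + 4*B) (b(B) = √(4*(B - 2) + 4) = √(4*(-2 + B) + 4) = √((-8 + 4*B) + 4) = √(-4 + 4*B))
(-99 + L(l(3), 10))*(b(-4)*(5 - 5)) = (-99 - 15/4)*((2*√(-1 - 4))*(5 - 5)) = -411*2*√(-5)*0/4 = -411*2*(I*√5)*0/4 = -411*2*I*√5*0/4 = -411/4*0 = 0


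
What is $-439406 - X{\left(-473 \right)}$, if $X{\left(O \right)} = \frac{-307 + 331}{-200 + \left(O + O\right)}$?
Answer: $- \frac{83926542}{191} \approx -4.3941 \cdot 10^{5}$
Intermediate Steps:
$X{\left(O \right)} = \frac{24}{-200 + 2 O}$
$-439406 - X{\left(-473 \right)} = -439406 - \frac{12}{-100 - 473} = -439406 - \frac{12}{-573} = -439406 - 12 \left(- \frac{1}{573}\right) = -439406 - - \frac{4}{191} = -439406 + \frac{4}{191} = - \frac{83926542}{191}$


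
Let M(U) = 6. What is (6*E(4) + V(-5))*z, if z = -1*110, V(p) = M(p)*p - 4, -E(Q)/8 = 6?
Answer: 35420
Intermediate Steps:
E(Q) = -48 (E(Q) = -8*6 = -48)
V(p) = -4 + 6*p (V(p) = 6*p - 4 = -4 + 6*p)
z = -110
(6*E(4) + V(-5))*z = (6*(-48) + (-4 + 6*(-5)))*(-110) = (-288 + (-4 - 30))*(-110) = (-288 - 34)*(-110) = -322*(-110) = 35420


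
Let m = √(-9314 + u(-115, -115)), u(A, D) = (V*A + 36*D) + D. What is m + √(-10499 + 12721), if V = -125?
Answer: √806 + √2222 ≈ 75.528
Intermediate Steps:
u(A, D) = -125*A + 37*D (u(A, D) = (-125*A + 36*D) + D = -125*A + 37*D)
m = √806 (m = √(-9314 + (-125*(-115) + 37*(-115))) = √(-9314 + (14375 - 4255)) = √(-9314 + 10120) = √806 ≈ 28.390)
m + √(-10499 + 12721) = √806 + √(-10499 + 12721) = √806 + √2222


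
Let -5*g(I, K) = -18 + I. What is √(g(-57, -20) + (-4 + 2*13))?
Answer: √37 ≈ 6.0828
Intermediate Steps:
g(I, K) = 18/5 - I/5 (g(I, K) = -(-18 + I)/5 = 18/5 - I/5)
√(g(-57, -20) + (-4 + 2*13)) = √((18/5 - ⅕*(-57)) + (-4 + 2*13)) = √((18/5 + 57/5) + (-4 + 26)) = √(15 + 22) = √37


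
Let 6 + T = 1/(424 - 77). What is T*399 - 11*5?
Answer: -849404/347 ≈ -2447.9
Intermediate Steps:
T = -2081/347 (T = -6 + 1/(424 - 77) = -6 + 1/347 = -2081/347 ≈ -5.9971)
T*399 - 11*5 = -2081/347*399 - 11*5 = -830319/347 - 55 = -849404/347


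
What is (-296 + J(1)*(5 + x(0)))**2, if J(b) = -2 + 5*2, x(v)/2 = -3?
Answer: 92416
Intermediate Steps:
x(v) = -6 (x(v) = 2*(-3) = -6)
J(b) = 8 (J(b) = -2 + 10 = 8)
(-296 + J(1)*(5 + x(0)))**2 = (-296 + 8*(5 - 6))**2 = (-296 + 8*(-1))**2 = (-296 - 8)**2 = (-304)**2 = 92416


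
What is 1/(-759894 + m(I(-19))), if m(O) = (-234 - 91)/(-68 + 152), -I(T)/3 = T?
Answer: -84/63831421 ≈ -1.3160e-6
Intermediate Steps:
I(T) = -3*T
m(O) = -325/84
1/(-759894 + m(I(-19))) = 1/(-759894 - 325/84) = 1/(-63831421/84) = -84/63831421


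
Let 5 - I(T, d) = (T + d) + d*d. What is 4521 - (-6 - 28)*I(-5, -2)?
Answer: 4793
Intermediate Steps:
I(T, d) = 5 - T - d - d**2 (I(T, d) = 5 - ((T + d) + d*d) = 5 - ((T + d) + d**2) = 5 - (T + d + d**2) = 5 + (-T - d - d**2) = 5 - T - d - d**2)
4521 - (-6 - 28)*I(-5, -2) = 4521 - (-6 - 28)*(5 - 1*(-5) - 1*(-2) - 1*(-2)**2) = 4521 - (-34)*(5 + 5 + 2 - 1*4) = 4521 - (-34)*(5 + 5 + 2 - 4) = 4521 - (-34)*8 = 4521 - 1*(-272) = 4521 + 272 = 4793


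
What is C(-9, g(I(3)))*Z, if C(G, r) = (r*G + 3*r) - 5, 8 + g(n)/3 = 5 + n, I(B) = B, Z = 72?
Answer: -360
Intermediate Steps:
g(n) = -9 + 3*n (g(n) = -24 + 3*(5 + n) = -24 + (15 + 3*n) = -9 + 3*n)
C(G, r) = -5 + 3*r + G*r (C(G, r) = (G*r + 3*r) - 5 = (3*r + G*r) - 5 = -5 + 3*r + G*r)
C(-9, g(I(3)))*Z = (-5 + 3*(-9 + 3*3) - 9*(-9 + 3*3))*72 = (-5 + 3*(-9 + 9) - 9*(-9 + 9))*72 = (-5 + 3*0 - 9*0)*72 = (-5 + 0 + 0)*72 = -5*72 = -360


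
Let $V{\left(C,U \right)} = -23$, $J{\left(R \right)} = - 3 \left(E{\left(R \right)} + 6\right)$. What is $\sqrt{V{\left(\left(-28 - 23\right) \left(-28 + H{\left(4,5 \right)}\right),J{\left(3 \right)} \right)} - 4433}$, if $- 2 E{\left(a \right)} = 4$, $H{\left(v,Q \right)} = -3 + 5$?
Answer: $2 i \sqrt{1114} \approx 66.753 i$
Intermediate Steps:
$H{\left(v,Q \right)} = 2$
$E{\left(a \right)} = -2$ ($E{\left(a \right)} = \left(- \frac{1}{2}\right) 4 = -2$)
$J{\left(R \right)} = -12$ ($J{\left(R \right)} = - 3 \left(-2 + 6\right) = \left(-3\right) 4 = -12$)
$\sqrt{V{\left(\left(-28 - 23\right) \left(-28 + H{\left(4,5 \right)}\right),J{\left(3 \right)} \right)} - 4433} = \sqrt{-23 - 4433} = \sqrt{-4456} = 2 i \sqrt{1114}$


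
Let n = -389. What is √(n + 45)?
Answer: 2*I*√86 ≈ 18.547*I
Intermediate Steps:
√(n + 45) = √(-389 + 45) = √(-344) = 2*I*√86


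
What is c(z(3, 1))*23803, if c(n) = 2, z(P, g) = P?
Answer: 47606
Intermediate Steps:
c(z(3, 1))*23803 = 2*23803 = 47606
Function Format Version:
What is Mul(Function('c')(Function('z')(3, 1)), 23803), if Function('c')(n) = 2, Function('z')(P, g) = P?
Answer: 47606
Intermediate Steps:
Mul(Function('c')(Function('z')(3, 1)), 23803) = Mul(2, 23803) = 47606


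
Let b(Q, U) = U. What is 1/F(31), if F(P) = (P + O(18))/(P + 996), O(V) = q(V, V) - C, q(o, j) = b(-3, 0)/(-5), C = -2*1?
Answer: 1027/33 ≈ 31.121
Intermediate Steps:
C = -2
q(o, j) = 0 (q(o, j) = 0/(-5) = 0*(-⅕) = 0)
O(V) = 2 (O(V) = 0 - 1*(-2) = 0 + 2 = 2)
F(P) = (2 + P)/(996 + P) (F(P) = (P + 2)/(P + 996) = (2 + P)/(996 + P))
1/F(31) = 1/((2 + 31)/(996 + 31)) = 1/(33/1027) = 1027/33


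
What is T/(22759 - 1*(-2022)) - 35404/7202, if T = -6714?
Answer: -462850376/89236381 ≈ -5.1868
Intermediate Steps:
T/(22759 - 1*(-2022)) - 35404/7202 = -6714/(22759 - 1*(-2022)) - 35404/7202 = -6714/(22759 + 2022) - 35404*1/7202 = -6714/24781 - 17702/3601 = -462850376/89236381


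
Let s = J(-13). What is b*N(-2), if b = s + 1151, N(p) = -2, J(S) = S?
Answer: -2276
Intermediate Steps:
s = -13
b = 1138 (b = -13 + 1151 = 1138)
b*N(-2) = 1138*(-2) = -2276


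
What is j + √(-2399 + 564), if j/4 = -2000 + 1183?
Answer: -3268 + I*√1835 ≈ -3268.0 + 42.837*I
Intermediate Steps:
j = -3268 (j = 4*(-2000 + 1183) = 4*(-817) = -3268)
j + √(-2399 + 564) = -3268 + √(-2399 + 564) = -3268 + √(-1835) = -3268 + I*√1835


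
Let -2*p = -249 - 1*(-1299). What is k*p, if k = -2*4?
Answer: 4200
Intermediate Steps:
p = -525 (p = -(-249 - 1*(-1299))/2 = -(-249 + 1299)/2 = -1/2*1050 = -525)
k = -8
k*p = -8*(-525) = 4200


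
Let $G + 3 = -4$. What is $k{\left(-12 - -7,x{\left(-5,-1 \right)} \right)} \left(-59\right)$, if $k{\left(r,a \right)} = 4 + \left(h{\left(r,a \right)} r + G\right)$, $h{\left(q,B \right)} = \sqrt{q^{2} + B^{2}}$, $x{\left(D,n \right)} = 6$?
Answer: $177 + 295 \sqrt{61} \approx 2481.0$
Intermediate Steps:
$G = -7$ ($G = -3 - 4 = -7$)
$h{\left(q,B \right)} = \sqrt{B^{2} + q^{2}}$
$k{\left(r,a \right)} = -3 + r \sqrt{a^{2} + r^{2}}$ ($k{\left(r,a \right)} = 4 + \left(\sqrt{a^{2} + r^{2}} r - 7\right) = 4 + \left(r \sqrt{a^{2} + r^{2}} - 7\right) = 4 + \left(-7 + r \sqrt{a^{2} + r^{2}}\right) = -3 + r \sqrt{a^{2} + r^{2}}$)
$k{\left(-12 - -7,x{\left(-5,-1 \right)} \right)} \left(-59\right) = \left(-3 + \left(-12 - -7\right) \sqrt{6^{2} + \left(-12 - -7\right)^{2}}\right) \left(-59\right) = \left(-3 + \left(-12 + 7\right) \sqrt{36 + \left(-12 + 7\right)^{2}}\right) \left(-59\right) = \left(-3 - 5 \sqrt{36 + \left(-5\right)^{2}}\right) \left(-59\right) = \left(-3 - 5 \sqrt{36 + 25}\right) \left(-59\right) = \left(-3 - 5 \sqrt{61}\right) \left(-59\right) = 177 + 295 \sqrt{61}$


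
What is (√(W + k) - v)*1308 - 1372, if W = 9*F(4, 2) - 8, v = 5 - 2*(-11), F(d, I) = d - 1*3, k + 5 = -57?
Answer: -36688 + 1308*I*√61 ≈ -36688.0 + 10216.0*I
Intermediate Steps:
k = -62 (k = -5 - 57 = -62)
F(d, I) = -3 + d (F(d, I) = d - 3 = -3 + d)
v = 27 (v = 5 + 22 = 27)
W = 1 (W = 9*(-3 + 4) - 8 = 9*1 - 8 = 9 - 8 = 1)
(√(W + k) - v)*1308 - 1372 = (√(1 - 62) - 1*27)*1308 - 1372 = (√(-61) - 27)*1308 - 1372 = (I*√61 - 27)*1308 - 1372 = (-27 + I*√61)*1308 - 1372 = (-35316 + 1308*I*√61) - 1372 = -36688 + 1308*I*√61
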